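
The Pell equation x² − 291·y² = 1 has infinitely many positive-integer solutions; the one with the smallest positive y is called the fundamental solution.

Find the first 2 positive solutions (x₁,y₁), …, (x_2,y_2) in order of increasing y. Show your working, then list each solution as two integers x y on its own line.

d=291: √d = [17; 17,34] (ℓ=2, even), read p_1/q_1
i=0: a=17 ⇒ p=17, q=1
i=1: a=17 ⇒ p=290, q=17
→ (290, 17).  Check: 290²=84100, 291·17²=84099, difference 1.
(290+17√291)^2 = 168199 + 9860√291

290 17
168199 9860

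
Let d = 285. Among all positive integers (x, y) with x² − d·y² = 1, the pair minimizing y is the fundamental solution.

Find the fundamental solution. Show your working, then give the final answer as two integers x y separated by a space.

2431 144

d=285: √d = [16; 1,7,2,7,1,32] (ℓ=6, even), read p_5/q_5
a_0=16:  p_0=16·1+0=16,  q_0=16·0+1=1
a_1=1:  p_1=1·16+1=17,  q_1=1·1+0=1
…
a_3=2:  p_3=2·135+17=287,  q_3=2·8+1=17
a_4=7:  p_4=7·287+135=2144,  q_4=7·17+8=127
a_5=1:  p_5=1·2144+287=2431,  q_5=1·127+17=144
→ (2431, 144).  Check: 2431²=5909761, 285·144²=5909760, difference 1.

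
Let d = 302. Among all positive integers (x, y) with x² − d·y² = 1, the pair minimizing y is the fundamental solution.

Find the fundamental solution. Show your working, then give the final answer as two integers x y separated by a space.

d=302: √d = [17; 2,1,1,1,4,…,1,2,34] (ℓ=16, even), read p_15/q_15
a_0=17:  p_0=17·1+0=17,  q_0=17·0+1=1
…
a_2=1:  p_2=1·35+17=52,  q_2=1·2+1=3
…
a_8=16:  p_8=16·2068+1425=34513,  q_8=16·119+82=1986
…
a_11=4:  p_11=4·107675+36581=467281,  q_11=4·6196+2105=26889
a_12=1:  p_12=1·467281+107675=574956,  q_12=1·26889+6196=33085
…
a_14=1:  p_14=1·1042237+574956=1617193,  q_14=1·59974+33085=93059
a_15=2:  p_15=2·1617193+1042237=4276623,  q_15=2·93059+59974=246092
→ (4276623, 246092).  Check: 4276623²=18289504284129, 302·246092²=18289504284128, difference 1.

4276623 246092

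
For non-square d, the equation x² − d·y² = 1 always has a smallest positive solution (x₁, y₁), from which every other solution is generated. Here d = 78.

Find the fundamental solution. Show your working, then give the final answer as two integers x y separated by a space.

53 6

d=78: √d = [8; 1,4,1,16] (ℓ=4, even), read p_3/q_3
step 0: (8, 1)  from 8·(1,0) + (0,1)
…
step 2: (44, 5)  from 4·(9,1) + (8,1)
step 3: (53, 6)  from 1·(44,5) + (9,1)
(x₁, y₁) = (53, 6);  53² − 78·6² = 1 ✓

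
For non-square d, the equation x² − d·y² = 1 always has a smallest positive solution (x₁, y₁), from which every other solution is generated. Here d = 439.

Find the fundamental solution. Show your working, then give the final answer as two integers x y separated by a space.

440 21

√439 = [20; 1,19,1,40, …], period ℓ=4 (even) → k=3
i=0: a=20 ⇒ p=20, q=1
i=1: a=1 ⇒ p=21, q=1
i=2: a=19 ⇒ p=419, q=20
i=3: a=1 ⇒ p=440, q=21
fundamental: x₁=440, y₁=21  (since 193600 − 439·441 = 1)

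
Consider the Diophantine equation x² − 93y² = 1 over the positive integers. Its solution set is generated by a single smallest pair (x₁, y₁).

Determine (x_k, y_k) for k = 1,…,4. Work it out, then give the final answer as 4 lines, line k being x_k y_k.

√93 = [9; 1,1,1,4,6,4,1,1,1,18, …], period ℓ=10 (even) → k=9
i=0: a=9 ⇒ p=9, q=1
i=1: a=1 ⇒ p=10, q=1
i=2: a=1 ⇒ p=19, q=2
…
i=4: a=4 ⇒ p=135, q=14
…
i=6: a=4 ⇒ p=3491, q=362
i=7: a=1 ⇒ p=4330, q=449
i=8: a=1 ⇒ p=7821, q=811
i=9: a=1 ⇒ p=12151, q=1260
fundamental: x₁=12151, y₁=1260  (since 147646801 − 93·1587600 = 1)
n=2: (12151,1260)∘(12151,1260) = (12151·12151+93·1260·1260, 12151·1260+1260·12151) = (295293601,30620520)
n=3: (295293601,30620520)∘(12151,1260) = (12151·295293601+93·1260·30620520, 12151·30620520+1260·295293601) = (7176225079351,744139875780)
n=4: (7176225079351,744139875780)∘(12151,1260) = (12151·7176225079351+93·1260·744139875780, 12151·744139875780+1260·7176225079351) = (174396621583094401,18084087230585040)

12151 1260
295293601 30620520
7176225079351 744139875780
174396621583094401 18084087230585040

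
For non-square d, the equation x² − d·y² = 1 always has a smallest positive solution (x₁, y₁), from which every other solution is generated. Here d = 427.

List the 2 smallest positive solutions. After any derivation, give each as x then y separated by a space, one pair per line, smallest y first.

62 3
7687 372

√427 = [20; 1,1,1,40, …], period ℓ=4 (even) → k=3
step 0: (20, 1)  from 20·(1,0) + (0,1)
…
step 2: (41, 2)  from 1·(21,1) + (20,1)
step 3: (62, 3)  from 1·(41,2) + (21,1)
(x₁, y₁) = (62, 3);  62² − 427·3² = 1 ✓
(62+3√427)^2 = 7687 + 372√427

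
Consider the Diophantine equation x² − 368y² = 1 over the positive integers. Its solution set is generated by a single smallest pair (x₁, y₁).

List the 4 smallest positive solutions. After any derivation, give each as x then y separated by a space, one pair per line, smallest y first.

1151 60
2649601 138120
6099380351 317952180
14040770918401 731925780240

d=368: √d = [19; 5,2,5,38] (ℓ=4, even), read p_3/q_3
k=0  a_k=19  p_k/q_k = 19/1
…
k=2  a_k=2  p_k/q_k = 211/11
k=3  a_k=5  p_k/q_k = 1151/60
fundamental: x₁=1151, y₁=60  (since 1324801 − 368·3600 = 1)
(x_2, y_2) = (1151·1151 + 368·60·60, 1151·60 + 60·1151) = (2649601, 138120)
(x_3, y_3) = (1151·2649601 + 368·60·138120, 1151·138120 + 60·2649601) = (6099380351, 317952180)
(x_4, y_4) = (1151·6099380351 + 368·60·317952180, 1151·317952180 + 60·6099380351) = (14040770918401, 731925780240)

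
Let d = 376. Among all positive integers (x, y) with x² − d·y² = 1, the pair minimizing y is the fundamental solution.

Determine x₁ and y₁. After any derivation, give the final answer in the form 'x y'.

d=376: √d = [19; 2,1,1,3,1,…,1,2,38] (ℓ=16, even), read p_15/q_15
i=0: a=19 ⇒ p=19, q=1
i=1: a=2 ⇒ p=39, q=2
i=2: a=1 ⇒ p=58, q=3
i=3: a=1 ⇒ p=97, q=5
i=4: a=3 ⇒ p=349, q=18
i=5: a=1 ⇒ p=446, q=23
i=6: a=2 ⇒ p=1241, q=64
i=7: a=2 ⇒ p=2928, q=151
i=8: a=4 ⇒ p=12953, q=668
i=9: a=2 ⇒ p=28834, q=1487
i=10: a=2 ⇒ p=70621, q=3642
i=11: a=1 ⇒ p=99455, q=5129
i=12: a=3 ⇒ p=368986, q=19029
i=13: a=1 ⇒ p=468441, q=24158
i=14: a=1 ⇒ p=837427, q=43187
i=15: a=2 ⇒ p=2143295, q=110532
→ (2143295, 110532).  Check: 2143295²=4593713457025, 376·110532²=4593713457024, difference 1.

2143295 110532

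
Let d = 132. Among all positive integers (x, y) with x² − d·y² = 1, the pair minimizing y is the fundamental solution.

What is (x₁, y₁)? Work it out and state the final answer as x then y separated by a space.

√132 → a₀=11, period (2,22); ℓ=2 even so k=1
i=0: a=11 ⇒ p=11, q=1
i=1: a=2 ⇒ p=23, q=2
(x₁, y₁) = (23, 2);  23² − 132·2² = 1 ✓

23 2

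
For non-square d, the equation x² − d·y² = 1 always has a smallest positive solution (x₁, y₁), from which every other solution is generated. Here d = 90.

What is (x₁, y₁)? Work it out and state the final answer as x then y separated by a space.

√90 = [9; 2,18, …], period ℓ=2 (even) → k=1
a_0=9:  p_0=9·1+0=9,  q_0=9·0+1=1
a_1=2:  p_1=2·9+1=19,  q_1=2·1+0=2
fundamental: x₁=19, y₁=2  (since 361 − 90·4 = 1)

19 2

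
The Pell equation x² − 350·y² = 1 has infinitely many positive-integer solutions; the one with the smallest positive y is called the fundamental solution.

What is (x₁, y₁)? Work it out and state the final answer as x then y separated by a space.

√350 = [18; 1,2,2,2,1,36, …], period ℓ=6 (even) → k=5
i=0: a=18 ⇒ p=18, q=1
i=1: a=1 ⇒ p=19, q=1
…
i=3: a=2 ⇒ p=131, q=7
i=4: a=2 ⇒ p=318, q=17
i=5: a=1 ⇒ p=449, q=24
fundamental: x₁=449, y₁=24  (since 201601 − 350·576 = 1)

449 24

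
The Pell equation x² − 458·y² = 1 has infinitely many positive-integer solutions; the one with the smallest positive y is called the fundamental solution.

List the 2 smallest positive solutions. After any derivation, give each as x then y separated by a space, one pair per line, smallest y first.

√458 → a₀=21, period (2,2,42); ℓ=3 odd so k=5
step 0: (21, 1)  from 21·(1,0) + (0,1)
step 1: (43, 2)  from 2·(21,1) + (1,0)
step 2: (107, 5)  from 2·(43,2) + (21,1)
step 3: (4537, 212)  from 42·(107,5) + (43,2)
step 4: (9181, 429)  from 2·(4537,212) + (107,5)
step 5: (22899, 1070)  from 2·(9181,429) + (4537,212)
fundamental: x₁=22899, y₁=1070  (since 524364201 − 458·1144900 = 1)
k=2:  x_2 = 22899·22899+458·1070·1070 = 1048728401,  y_2 = 22899·1070+1070·22899 = 49003860

22899 1070
1048728401 49003860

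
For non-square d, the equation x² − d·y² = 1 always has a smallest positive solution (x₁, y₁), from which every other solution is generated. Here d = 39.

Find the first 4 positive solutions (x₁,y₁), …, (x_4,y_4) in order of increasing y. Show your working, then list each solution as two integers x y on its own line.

25 4
1249 200
62425 9996
3120001 499600

d=39: √d = [6; 4,12] (ℓ=2, even), read p_1/q_1
k=0  a_k=6  p_k/q_k = 6/1
k=1  a_k=4  p_k/q_k = 25/4
(x₁, y₁) = (25, 4);  25² − 39·4² = 1 ✓
(25+4√39)^2 = 1249 + 200√39
(25+4√39)^3 = 62425 + 9996√39
(25+4√39)^4 = 3120001 + 499600√39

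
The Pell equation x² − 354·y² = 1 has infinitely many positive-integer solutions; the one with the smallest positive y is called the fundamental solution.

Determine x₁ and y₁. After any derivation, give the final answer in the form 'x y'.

258065 13716

[18; 1,4,2,2,18,2,2,4,1,36] for √354; ℓ=10 ⇒ convergent index 9
a_0=18:  p_0=18·1+0=18,  q_0=18·0+1=1
a_1=1:  p_1=1·18+1=19,  q_1=1·1+0=1
a_2=4:  p_2=4·19+18=94,  q_2=4·1+1=5
a_3=2:  p_3=2·94+19=207,  q_3=2·5+1=11
…
a_6=2:  p_6=2·9351+508=19210,  q_6=2·497+27=1021
a_7=2:  p_7=2·19210+9351=47771,  q_7=2·1021+497=2539
a_8=4:  p_8=4·47771+19210=210294,  q_8=4·2539+1021=11177
a_9=1:  p_9=1·210294+47771=258065,  q_9=1·11177+2539=13716
(x₁, y₁) = (258065, 13716);  258065² − 354·13716² = 1 ✓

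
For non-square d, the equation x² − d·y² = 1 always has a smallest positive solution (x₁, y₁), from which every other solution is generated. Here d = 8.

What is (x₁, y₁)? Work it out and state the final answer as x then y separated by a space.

3 1

[2; 1,4] for √8; ℓ=2 ⇒ convergent index 1
step 0: (2, 1)  from 2·(1,0) + (0,1)
step 1: (3, 1)  from 1·(2,1) + (1,0)
→ (3, 1).  Check: 3²=9, 8·1²=8, difference 1.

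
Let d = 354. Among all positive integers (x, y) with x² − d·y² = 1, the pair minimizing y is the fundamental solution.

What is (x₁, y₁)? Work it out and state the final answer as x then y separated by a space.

d=354: √d = [18; 1,4,2,2,18,2,2,4,1,36] (ℓ=10, even), read p_9/q_9
k=0  a_k=18  p_k/q_k = 18/1
k=1  a_k=1  p_k/q_k = 19/1
k=2  a_k=4  p_k/q_k = 94/5
k=3  a_k=2  p_k/q_k = 207/11
k=4  a_k=2  p_k/q_k = 508/27
…
k=6  a_k=2  p_k/q_k = 19210/1021
…
k=8  a_k=4  p_k/q_k = 210294/11177
k=9  a_k=1  p_k/q_k = 258065/13716
fundamental: x₁=258065, y₁=13716  (since 66597544225 − 354·188128656 = 1)

258065 13716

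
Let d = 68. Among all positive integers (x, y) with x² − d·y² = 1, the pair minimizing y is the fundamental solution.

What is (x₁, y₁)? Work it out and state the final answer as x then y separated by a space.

[8; 4,16] for √68; ℓ=2 ⇒ convergent index 1
step 0: (8, 1)  from 8·(1,0) + (0,1)
step 1: (33, 4)  from 4·(8,1) + (1,0)
→ (33, 4).  Check: 33²=1089, 68·4²=1088, difference 1.

33 4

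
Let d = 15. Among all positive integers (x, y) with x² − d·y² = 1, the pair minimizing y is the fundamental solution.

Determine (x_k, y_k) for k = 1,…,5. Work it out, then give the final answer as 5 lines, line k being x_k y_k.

4 1
31 8
244 63
1921 496
15124 3905

√15 → a₀=3, period (1,6); ℓ=2 even so k=1
k=0  a_k=3  p_k/q_k = 3/1
k=1  a_k=1  p_k/q_k = 4/1
fundamental: x₁=4, y₁=1  (since 16 − 15·1 = 1)
(4+1√15)^2 = 31 + 8√15
(4+1√15)^3 = 244 + 63√15
(4+1√15)^4 = 1921 + 496√15
(4+1√15)^5 = 15124 + 3905√15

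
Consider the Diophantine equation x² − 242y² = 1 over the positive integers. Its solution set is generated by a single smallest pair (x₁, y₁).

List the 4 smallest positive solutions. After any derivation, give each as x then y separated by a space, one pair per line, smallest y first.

19601 1260
768398401 49394520
30122754096401 1936363971780
1180872205318713601 75909340372325040

√242 → a₀=15, period (1,1,3,1,14,1,3,1,1,30); ℓ=10 even so k=9
step 0: (15, 1)  from 15·(1,0) + (0,1)
step 1: (16, 1)  from 1·(15,1) + (1,0)
step 2: (31, 2)  from 1·(16,1) + (15,1)
step 3: (109, 7)  from 3·(31,2) + (16,1)
…
step 5: (2069, 133)  from 14·(140,9) + (109,7)
…
step 8: (10905, 701)  from 1·(8696,559) + (2209,142)
step 9: (19601, 1260)  from 1·(10905,701) + (8696,559)
→ (19601, 1260).  Check: 19601²=384199201, 242·1260²=384199200, difference 1.
(x_2, y_2) = (19601·19601 + 242·1260·1260, 19601·1260 + 1260·19601) = (768398401, 49394520)
(x_3, y_3) = (19601·768398401 + 242·1260·49394520, 19601·49394520 + 1260·768398401) = (30122754096401, 1936363971780)
(x_4, y_4) = (19601·30122754096401 + 242·1260·1936363971780, 19601·1936363971780 + 1260·30122754096401) = (1180872205318713601, 75909340372325040)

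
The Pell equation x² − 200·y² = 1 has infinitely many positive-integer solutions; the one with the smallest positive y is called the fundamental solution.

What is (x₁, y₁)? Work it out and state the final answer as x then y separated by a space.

99 7

[14; 7,28] for √200; ℓ=2 ⇒ convergent index 1
i=0: a=14 ⇒ p=14, q=1
i=1: a=7 ⇒ p=99, q=7
fundamental: x₁=99, y₁=7  (since 9801 − 200·49 = 1)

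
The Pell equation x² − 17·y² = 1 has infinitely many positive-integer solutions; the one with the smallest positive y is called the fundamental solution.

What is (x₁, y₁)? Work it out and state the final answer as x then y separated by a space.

33 8

√17 = [4; 8, …], period ℓ=1 (odd) → k=1
i=0: a=4 ⇒ p=4, q=1
i=1: a=8 ⇒ p=33, q=8
(x₁, y₁) = (33, 8);  33² − 17·8² = 1 ✓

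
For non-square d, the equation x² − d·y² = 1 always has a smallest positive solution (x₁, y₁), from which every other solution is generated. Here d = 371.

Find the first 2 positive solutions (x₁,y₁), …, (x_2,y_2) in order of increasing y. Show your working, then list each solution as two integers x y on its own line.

1695 88
5746049 298320

√371 → a₀=19, period (3,1,4,1,3,38); ℓ=6 even so k=5
step 0: (19, 1)  from 19·(1,0) + (0,1)
…
step 2: (77, 4)  from 1·(58,3) + (19,1)
…
step 4: (443, 23)  from 1·(366,19) + (77,4)
step 5: (1695, 88)  from 3·(443,23) + (366,19)
fundamental: x₁=1695, y₁=88  (since 2873025 − 371·7744 = 1)
n=2: (1695,88)∘(1695,88) = (1695·1695+371·88·88, 1695·88+88·1695) = (5746049,298320)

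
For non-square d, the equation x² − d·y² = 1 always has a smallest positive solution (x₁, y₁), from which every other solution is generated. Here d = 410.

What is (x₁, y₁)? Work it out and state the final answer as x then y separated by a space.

√410 = [20; 4,40, …], period ℓ=2 (even) → k=1
i=0: a=20 ⇒ p=20, q=1
i=1: a=4 ⇒ p=81, q=4
(x₁, y₁) = (81, 4);  81² − 410·4² = 1 ✓

81 4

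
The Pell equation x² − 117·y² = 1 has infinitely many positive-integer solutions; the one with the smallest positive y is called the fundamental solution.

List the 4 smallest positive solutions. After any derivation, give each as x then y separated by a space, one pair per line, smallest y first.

649 60
842401 77880
1093435849 101088180
1419278889601 131212379760

√117 → a₀=10, period (1,4,2,4,1,20); ℓ=6 even so k=5
i=0: a=10 ⇒ p=10, q=1
…
i=3: a=2 ⇒ p=119, q=11
i=4: a=4 ⇒ p=530, q=49
i=5: a=1 ⇒ p=649, q=60
(x₁, y₁) = (649, 60);  649² − 117·60² = 1 ✓
(x_2, y_2) = (649·649 + 117·60·60, 649·60 + 60·649) = (842401, 77880)
(x_3, y_3) = (649·842401 + 117·60·77880, 649·77880 + 60·842401) = (1093435849, 101088180)
(x_4, y_4) = (649·1093435849 + 117·60·101088180, 649·101088180 + 60·1093435849) = (1419278889601, 131212379760)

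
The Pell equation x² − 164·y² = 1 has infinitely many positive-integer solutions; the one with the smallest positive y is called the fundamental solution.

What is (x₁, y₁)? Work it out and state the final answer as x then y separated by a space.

√164 → a₀=12, period (1,4,6,4,1,24); ℓ=6 even so k=5
step 0: (12, 1)  from 12·(1,0) + (0,1)
step 1: (13, 1)  from 1·(12,1) + (1,0)
step 2: (64, 5)  from 4·(13,1) + (12,1)
…
step 4: (1652, 129)  from 4·(397,31) + (64,5)
step 5: (2049, 160)  from 1·(1652,129) + (397,31)
fundamental: x₁=2049, y₁=160  (since 4198401 − 164·25600 = 1)

2049 160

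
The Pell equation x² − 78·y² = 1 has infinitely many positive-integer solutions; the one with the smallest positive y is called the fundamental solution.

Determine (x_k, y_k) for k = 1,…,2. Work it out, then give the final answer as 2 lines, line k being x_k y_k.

53 6
5617 636

√78 = [8; 1,4,1,16, …], period ℓ=4 (even) → k=3
i=0: a=8 ⇒ p=8, q=1
i=1: a=1 ⇒ p=9, q=1
i=2: a=4 ⇒ p=44, q=5
i=3: a=1 ⇒ p=53, q=6
fundamental: x₁=53, y₁=6  (since 2809 − 78·36 = 1)
(x_2, y_2) = (53·53 + 78·6·6, 53·6 + 6·53) = (5617, 636)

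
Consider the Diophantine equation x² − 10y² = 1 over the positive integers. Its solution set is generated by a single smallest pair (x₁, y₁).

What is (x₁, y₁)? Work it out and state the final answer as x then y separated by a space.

d=10: √d = [3; 6] (ℓ=1, odd), read p_1/q_1
a_0=3:  p_0=3·1+0=3,  q_0=3·0+1=1
a_1=6:  p_1=6·3+1=19,  q_1=6·1+0=6
→ (19, 6).  Check: 19²=361, 10·6²=360, difference 1.

19 6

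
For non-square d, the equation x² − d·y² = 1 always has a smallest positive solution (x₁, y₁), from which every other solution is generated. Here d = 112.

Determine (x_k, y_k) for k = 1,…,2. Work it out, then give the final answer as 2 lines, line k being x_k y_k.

127 12
32257 3048

d=112: √d = [10; 1,1,2,1,1,20] (ℓ=6, even), read p_5/q_5
k=0  a_k=10  p_k/q_k = 10/1
k=1  a_k=1  p_k/q_k = 11/1
k=2  a_k=1  p_k/q_k = 21/2
k=3  a_k=2  p_k/q_k = 53/5
k=4  a_k=1  p_k/q_k = 74/7
k=5  a_k=1  p_k/q_k = 127/12
→ (127, 12).  Check: 127²=16129, 112·12²=16128, difference 1.
n=2: (127,12)∘(127,12) = (127·127+112·12·12, 127·12+12·127) = (32257,3048)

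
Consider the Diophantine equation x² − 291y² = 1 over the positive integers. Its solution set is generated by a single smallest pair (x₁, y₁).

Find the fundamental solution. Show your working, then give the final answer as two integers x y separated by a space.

√291 → a₀=17, period (17,34); ℓ=2 even so k=1
i=0: a=17 ⇒ p=17, q=1
i=1: a=17 ⇒ p=290, q=17
(x₁, y₁) = (290, 17);  290² − 291·17² = 1 ✓

290 17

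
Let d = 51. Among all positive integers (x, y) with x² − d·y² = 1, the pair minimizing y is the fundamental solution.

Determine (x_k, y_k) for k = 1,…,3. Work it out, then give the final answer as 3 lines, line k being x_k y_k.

√51 → a₀=7, period (7,14); ℓ=2 even so k=1
step 0: (7, 1)  from 7·(1,0) + (0,1)
step 1: (50, 7)  from 7·(7,1) + (1,0)
fundamental: x₁=50, y₁=7  (since 2500 − 51·49 = 1)
k=2:  x_2 = 50·50+51·7·7 = 4999,  y_2 = 50·7+7·50 = 700
k=3:  x_3 = 50·4999+51·7·700 = 499850,  y_3 = 50·700+7·4999 = 69993

50 7
4999 700
499850 69993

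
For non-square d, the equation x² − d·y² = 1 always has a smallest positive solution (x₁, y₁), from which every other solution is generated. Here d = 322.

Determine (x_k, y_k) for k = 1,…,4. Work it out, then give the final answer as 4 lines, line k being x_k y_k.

323 18
208657 11628
134792099 7511670
87075487297 4852527192

d=322: √d = [17; 1,16,1,34] (ℓ=4, even), read p_3/q_3
step 0: (17, 1)  from 17·(1,0) + (0,1)
step 1: (18, 1)  from 1·(17,1) + (1,0)
step 2: (305, 17)  from 16·(18,1) + (17,1)
step 3: (323, 18)  from 1·(305,17) + (18,1)
(x₁, y₁) = (323, 18);  323² − 322·18² = 1 ✓
(x_2, y_2) = (323·323 + 322·18·18, 323·18 + 18·323) = (208657, 11628)
(x_3, y_3) = (323·208657 + 322·18·11628, 323·11628 + 18·208657) = (134792099, 7511670)
(x_4, y_4) = (323·134792099 + 322·18·7511670, 323·7511670 + 18·134792099) = (87075487297, 4852527192)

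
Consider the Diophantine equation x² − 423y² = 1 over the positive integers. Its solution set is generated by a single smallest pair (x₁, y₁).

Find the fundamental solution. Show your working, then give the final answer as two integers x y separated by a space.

d=423: √d = [20; 1,1,3,4,3,1,1,40] (ℓ=8, even), read p_7/q_7
i=0: a=20 ⇒ p=20, q=1
i=1: a=1 ⇒ p=21, q=1
i=2: a=1 ⇒ p=41, q=2
i=3: a=3 ⇒ p=144, q=7
i=4: a=4 ⇒ p=617, q=30
i=5: a=3 ⇒ p=1995, q=97
i=6: a=1 ⇒ p=2612, q=127
i=7: a=1 ⇒ p=4607, q=224
fundamental: x₁=4607, y₁=224  (since 21224449 − 423·50176 = 1)

4607 224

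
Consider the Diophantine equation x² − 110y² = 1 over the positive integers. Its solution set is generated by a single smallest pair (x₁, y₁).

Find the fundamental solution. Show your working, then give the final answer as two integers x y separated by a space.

d=110: √d = [10; 2,20] (ℓ=2, even), read p_1/q_1
i=0: a=10 ⇒ p=10, q=1
i=1: a=2 ⇒ p=21, q=2
(x₁, y₁) = (21, 2);  21² − 110·2² = 1 ✓

21 2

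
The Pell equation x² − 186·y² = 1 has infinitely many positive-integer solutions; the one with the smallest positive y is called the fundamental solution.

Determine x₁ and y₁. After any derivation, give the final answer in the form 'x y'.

7501 550

√186 = [13; 1,1,1,3,4,3,1,1,1,26, …], period ℓ=10 (even) → k=9
i=0: a=13 ⇒ p=13, q=1
…
i=4: a=3 ⇒ p=150, q=11
…
i=8: a=1 ⇒ p=4787, q=351
i=9: a=1 ⇒ p=7501, q=550
(x₁, y₁) = (7501, 550);  7501² − 186·550² = 1 ✓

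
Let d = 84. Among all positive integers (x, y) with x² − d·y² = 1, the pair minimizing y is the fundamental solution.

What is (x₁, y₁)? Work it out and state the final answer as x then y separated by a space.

√84 = [9; 6,18, …], period ℓ=2 (even) → k=1
i=0: a=9 ⇒ p=9, q=1
i=1: a=6 ⇒ p=55, q=6
→ (55, 6).  Check: 55²=3025, 84·6²=3024, difference 1.

55 6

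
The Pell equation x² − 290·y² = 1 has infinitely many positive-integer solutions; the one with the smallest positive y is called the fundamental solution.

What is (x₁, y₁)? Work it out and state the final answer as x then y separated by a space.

√290 → a₀=17, period (34); ℓ=1 odd so k=1
step 0: (17, 1)  from 17·(1,0) + (0,1)
step 1: (579, 34)  from 34·(17,1) + (1,0)
→ (579, 34).  Check: 579²=335241, 290·34²=335240, difference 1.

579 34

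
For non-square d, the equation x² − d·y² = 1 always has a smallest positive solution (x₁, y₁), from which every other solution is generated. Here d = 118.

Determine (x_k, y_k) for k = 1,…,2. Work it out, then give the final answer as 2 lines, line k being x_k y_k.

306917 28254
188396089777 17343265836

d=118: √d = [10; 1,6,3,2,10,2,3,6,1,20] (ℓ=10, even), read p_9/q_9
k=0  a_k=10  p_k/q_k = 10/1
…
k=8  a_k=6  p_k/q_k = 264802/24377
k=9  a_k=1  p_k/q_k = 306917/28254
(x₁, y₁) = (306917, 28254);  306917² − 118·28254² = 1 ✓
k=2:  x_2 = 306917·306917+118·28254·28254 = 188396089777,  y_2 = 306917·28254+28254·306917 = 17343265836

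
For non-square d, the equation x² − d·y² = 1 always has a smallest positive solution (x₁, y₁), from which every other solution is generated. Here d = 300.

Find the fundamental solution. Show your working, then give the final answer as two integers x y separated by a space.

√300 = [17; 3,8,3,34, …], period ℓ=4 (even) → k=3
k=0  a_k=17  p_k/q_k = 17/1
k=1  a_k=3  p_k/q_k = 52/3
k=2  a_k=8  p_k/q_k = 433/25
k=3  a_k=3  p_k/q_k = 1351/78
→ (1351, 78).  Check: 1351²=1825201, 300·78²=1825200, difference 1.

1351 78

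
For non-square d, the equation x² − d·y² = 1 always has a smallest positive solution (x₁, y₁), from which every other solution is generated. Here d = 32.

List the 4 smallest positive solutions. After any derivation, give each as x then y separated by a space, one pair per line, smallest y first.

[5; 1,1,1,10] for √32; ℓ=4 ⇒ convergent index 3
a_0=5:  p_0=5·1+0=5,  q_0=5·0+1=1
a_1=1:  p_1=1·5+1=6,  q_1=1·1+0=1
a_2=1:  p_2=1·6+5=11,  q_2=1·1+1=2
a_3=1:  p_3=1·11+6=17,  q_3=1·2+1=3
fundamental: x₁=17, y₁=3  (since 289 − 32·9 = 1)
(17+3√32)^2 = 577 + 102√32
(17+3√32)^3 = 19601 + 3465√32
(17+3√32)^4 = 665857 + 117708√32

17 3
577 102
19601 3465
665857 117708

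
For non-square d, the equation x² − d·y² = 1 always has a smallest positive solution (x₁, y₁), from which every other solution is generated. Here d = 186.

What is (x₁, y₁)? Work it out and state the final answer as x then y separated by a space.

7501 550

√186 → a₀=13, period (1,1,1,3,4,3,1,1,1,26); ℓ=10 even so k=9
i=0: a=13 ⇒ p=13, q=1
i=1: a=1 ⇒ p=14, q=1
…
i=5: a=4 ⇒ p=641, q=47
i=6: a=3 ⇒ p=2073, q=152
i=7: a=1 ⇒ p=2714, q=199
i=8: a=1 ⇒ p=4787, q=351
i=9: a=1 ⇒ p=7501, q=550
→ (7501, 550).  Check: 7501²=56265001, 186·550²=56265000, difference 1.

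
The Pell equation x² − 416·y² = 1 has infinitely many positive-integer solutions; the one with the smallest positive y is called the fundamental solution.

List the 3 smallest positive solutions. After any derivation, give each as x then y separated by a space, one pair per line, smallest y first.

5201 255
54100801 2652510
562756526801 27591408765

√416 = [20; 2,1,1,9,1,1,2,40, …], period ℓ=8 (even) → k=7
step 0: (20, 1)  from 20·(1,0) + (0,1)
…
step 2: (61, 3)  from 1·(41,2) + (20,1)
…
step 6: (2060, 101)  from 1·(1081,53) + (979,48)
step 7: (5201, 255)  from 2·(2060,101) + (1081,53)
→ (5201, 255).  Check: 5201²=27050401, 416·255²=27050400, difference 1.
n=2: (5201,255)∘(5201,255) = (5201·5201+416·255·255, 5201·255+255·5201) = (54100801,2652510)
n=3: (54100801,2652510)∘(5201,255) = (5201·54100801+416·255·2652510, 5201·2652510+255·54100801) = (562756526801,27591408765)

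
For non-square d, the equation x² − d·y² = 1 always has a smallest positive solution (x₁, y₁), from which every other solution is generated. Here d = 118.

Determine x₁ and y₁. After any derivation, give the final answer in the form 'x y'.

√118 = [10; 1,6,3,2,10,2,3,6,1,20, …], period ℓ=10 (even) → k=9
a_0=10:  p_0=10·1+0=10,  q_0=10·0+1=1
a_1=1:  p_1=1·10+1=11,  q_1=1·1+0=1
…
a_4=2:  p_4=2·239+76=554,  q_4=2·22+7=51
…
a_7=3:  p_7=3·12112+5779=42115,  q_7=3·1115+532=3877
a_8=6:  p_8=6·42115+12112=264802,  q_8=6·3877+1115=24377
a_9=1:  p_9=1·264802+42115=306917,  q_9=1·24377+3877=28254
(x₁, y₁) = (306917, 28254);  306917² − 118·28254² = 1 ✓

306917 28254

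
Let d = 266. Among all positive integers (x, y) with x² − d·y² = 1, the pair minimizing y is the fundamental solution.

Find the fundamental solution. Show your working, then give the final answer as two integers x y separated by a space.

685 42

d=266: √d = [16; 3,4,3,32] (ℓ=4, even), read p_3/q_3
step 0: (16, 1)  from 16·(1,0) + (0,1)
step 1: (49, 3)  from 3·(16,1) + (1,0)
step 2: (212, 13)  from 4·(49,3) + (16,1)
step 3: (685, 42)  from 3·(212,13) + (49,3)
(x₁, y₁) = (685, 42);  685² − 266·42² = 1 ✓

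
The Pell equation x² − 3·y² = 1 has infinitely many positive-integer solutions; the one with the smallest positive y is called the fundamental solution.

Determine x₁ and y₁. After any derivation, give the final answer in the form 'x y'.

d=3: √d = [1; 1,2] (ℓ=2, even), read p_1/q_1
a_0=1:  p_0=1·1+0=1,  q_0=1·0+1=1
a_1=1:  p_1=1·1+1=2,  q_1=1·1+0=1
fundamental: x₁=2, y₁=1  (since 4 − 3·1 = 1)

2 1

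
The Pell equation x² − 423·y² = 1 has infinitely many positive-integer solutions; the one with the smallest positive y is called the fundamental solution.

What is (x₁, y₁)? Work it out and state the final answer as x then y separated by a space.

√423 → a₀=20, period (1,1,3,4,3,1,1,40); ℓ=8 even so k=7
a_0=20:  p_0=20·1+0=20,  q_0=20·0+1=1
a_1=1:  p_1=1·20+1=21,  q_1=1·1+0=1
…
a_3=3:  p_3=3·41+21=144,  q_3=3·2+1=7
…
a_5=3:  p_5=3·617+144=1995,  q_5=3·30+7=97
a_6=1:  p_6=1·1995+617=2612,  q_6=1·97+30=127
a_7=1:  p_7=1·2612+1995=4607,  q_7=1·127+97=224
(x₁, y₁) = (4607, 224);  4607² − 423·224² = 1 ✓

4607 224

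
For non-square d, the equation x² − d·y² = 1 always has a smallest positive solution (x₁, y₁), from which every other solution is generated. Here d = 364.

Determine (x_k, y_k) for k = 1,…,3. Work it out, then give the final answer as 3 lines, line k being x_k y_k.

√364 = [19; 12,1,2,3,1,8,1,3,2,1,12,38, …], period ℓ=12 (even) → k=11
i=0: a=19 ⇒ p=19, q=1
i=1: a=12 ⇒ p=229, q=12
i=2: a=1 ⇒ p=248, q=13
…
i=7: a=1 ⇒ p=30755, q=1612
i=8: a=3 ⇒ p=119872, q=6283
i=9: a=2 ⇒ p=270499, q=14178
i=10: a=1 ⇒ p=390371, q=20461
i=11: a=12 ⇒ p=4954951, q=259710
→ (4954951, 259710).  Check: 4954951²=24551539412401, 364·259710²=24551539412400, difference 1.
k=2:  x_2 = 4954951·4954951+364·259710·259710 = 49103078824801,  y_2 = 4954951·259710+259710·4954951 = 2573700648420
k=3:  x_3 = 4954951·49103078824801+364·259710·2573700648420 = 486606699052048124551,  y_3 = 4954951·2573700648420+259710·49103078824801 = 25505121203178395130

4954951 259710
49103078824801 2573700648420
486606699052048124551 25505121203178395130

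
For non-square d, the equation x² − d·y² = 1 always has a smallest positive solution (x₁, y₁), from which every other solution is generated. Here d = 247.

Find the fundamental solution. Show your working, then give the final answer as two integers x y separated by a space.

√247 = [15; 1,2,1,1,9,1,9,1,1,2,1,30, …], period ℓ=12 (even) → k=11
step 0: (15, 1)  from 15·(1,0) + (0,1)
…
step 2: (47, 3)  from 2·(16,1) + (15,1)
…
step 5: (1053, 67)  from 9·(110,7) + (63,4)
step 6: (1163, 74)  from 1·(1053,67) + (110,7)
step 7: (11520, 733)  from 9·(1163,74) + (1053,67)
step 8: (12683, 807)  from 1·(11520,733) + (1163,74)
…
step 10: (61089, 3887)  from 2·(24203,1540) + (12683,807)
step 11: (85292, 5427)  from 1·(61089,3887) + (24203,1540)
→ (85292, 5427).  Check: 85292²=7274725264, 247·5427²=7274725263, difference 1.

85292 5427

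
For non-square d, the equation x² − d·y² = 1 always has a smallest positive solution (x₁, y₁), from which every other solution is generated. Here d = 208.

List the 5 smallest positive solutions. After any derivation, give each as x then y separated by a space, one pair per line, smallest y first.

[14; 2,2,1,2,2,28] for √208; ℓ=6 ⇒ convergent index 5
step 0: (14, 1)  from 14·(1,0) + (0,1)
step 1: (29, 2)  from 2·(14,1) + (1,0)
…
step 4: (274, 19)  from 2·(101,7) + (72,5)
step 5: (649, 45)  from 2·(274,19) + (101,7)
→ (649, 45).  Check: 649²=421201, 208·45²=421200, difference 1.
(649+45√208)^2 = 842401 + 58410√208
(649+45√208)^3 = 1093435849 + 75816135√208
(649+45√208)^4 = 1419278889601 + 98409284820√208
(649+45√208)^5 = 1842222905266249 + 127735175880225√208

649 45
842401 58410
1093435849 75816135
1419278889601 98409284820
1842222905266249 127735175880225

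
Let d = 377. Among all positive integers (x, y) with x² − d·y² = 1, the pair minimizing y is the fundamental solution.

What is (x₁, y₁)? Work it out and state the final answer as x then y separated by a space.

233 12

d=377: √d = [19; 2,2,2,38] (ℓ=4, even), read p_3/q_3
a_0=19:  p_0=19·1+0=19,  q_0=19·0+1=1
a_1=2:  p_1=2·19+1=39,  q_1=2·1+0=2
a_2=2:  p_2=2·39+19=97,  q_2=2·2+1=5
a_3=2:  p_3=2·97+39=233,  q_3=2·5+2=12
→ (233, 12).  Check: 233²=54289, 377·12²=54288, difference 1.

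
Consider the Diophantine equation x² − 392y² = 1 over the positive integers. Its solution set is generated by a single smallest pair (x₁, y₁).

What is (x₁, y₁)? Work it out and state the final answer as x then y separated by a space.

99 5

[19; 1,3,1,38] for √392; ℓ=4 ⇒ convergent index 3
step 0: (19, 1)  from 19·(1,0) + (0,1)
…
step 2: (79, 4)  from 3·(20,1) + (19,1)
step 3: (99, 5)  from 1·(79,4) + (20,1)
fundamental: x₁=99, y₁=5  (since 9801 − 392·25 = 1)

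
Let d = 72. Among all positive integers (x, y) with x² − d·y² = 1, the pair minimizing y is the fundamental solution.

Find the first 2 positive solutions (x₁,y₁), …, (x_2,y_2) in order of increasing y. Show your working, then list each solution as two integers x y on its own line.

√72 = [8; 2,16, …], period ℓ=2 (even) → k=1
step 0: (8, 1)  from 8·(1,0) + (0,1)
step 1: (17, 2)  from 2·(8,1) + (1,0)
→ (17, 2).  Check: 17²=289, 72·2²=288, difference 1.
n=2: (17,2)∘(17,2) = (17·17+72·2·2, 17·2+2·17) = (577,68)

17 2
577 68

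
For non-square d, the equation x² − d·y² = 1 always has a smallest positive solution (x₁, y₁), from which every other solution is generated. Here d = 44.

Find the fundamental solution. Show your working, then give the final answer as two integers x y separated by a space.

199 30

√44 → a₀=6, period (1,1,1,2,1,1,1,12); ℓ=8 even so k=7
step 0: (6, 1)  from 6·(1,0) + (0,1)
step 1: (7, 1)  from 1·(6,1) + (1,0)
step 2: (13, 2)  from 1·(7,1) + (6,1)
…
step 5: (73, 11)  from 1·(53,8) + (20,3)
step 6: (126, 19)  from 1·(73,11) + (53,8)
step 7: (199, 30)  from 1·(126,19) + (73,11)
fundamental: x₁=199, y₁=30  (since 39601 − 44·900 = 1)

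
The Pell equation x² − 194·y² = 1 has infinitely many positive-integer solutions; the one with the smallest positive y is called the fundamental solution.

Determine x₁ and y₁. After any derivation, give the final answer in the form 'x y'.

195 14

√194 → a₀=13, period (1,12,1,26); ℓ=4 even so k=3
step 0: (13, 1)  from 13·(1,0) + (0,1)
step 1: (14, 1)  from 1·(13,1) + (1,0)
step 2: (181, 13)  from 12·(14,1) + (13,1)
step 3: (195, 14)  from 1·(181,13) + (14,1)
fundamental: x₁=195, y₁=14  (since 38025 − 194·196 = 1)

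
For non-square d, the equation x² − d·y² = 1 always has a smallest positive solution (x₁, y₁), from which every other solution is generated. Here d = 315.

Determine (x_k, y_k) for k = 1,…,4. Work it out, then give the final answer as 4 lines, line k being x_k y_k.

71 4
10081 568
1431431 80652
203253121 11452016

d=315: √d = [17; 1,2,1,34] (ℓ=4, even), read p_3/q_3
i=0: a=17 ⇒ p=17, q=1
…
i=2: a=2 ⇒ p=53, q=3
i=3: a=1 ⇒ p=71, q=4
(x₁, y₁) = (71, 4);  71² − 315·4² = 1 ✓
k=2:  x_2 = 71·71+315·4·4 = 10081,  y_2 = 71·4+4·71 = 568
k=3:  x_3 = 71·10081+315·4·568 = 1431431,  y_3 = 71·568+4·10081 = 80652
k=4:  x_4 = 71·1431431+315·4·80652 = 203253121,  y_4 = 71·80652+4·1431431 = 11452016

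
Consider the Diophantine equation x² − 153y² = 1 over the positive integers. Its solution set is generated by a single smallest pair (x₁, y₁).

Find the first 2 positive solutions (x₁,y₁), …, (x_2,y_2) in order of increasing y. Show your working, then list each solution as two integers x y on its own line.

[12; 2,1,2,2,2,1,2,24] for √153; ℓ=8 ⇒ convergent index 7
a_0=12:  p_0=12·1+0=12,  q_0=12·0+1=1
a_1=2:  p_1=2·12+1=25,  q_1=2·1+0=2
a_2=1:  p_2=1·25+12=37,  q_2=1·2+1=3
a_3=2:  p_3=2·37+25=99,  q_3=2·3+2=8
a_4=2:  p_4=2·99+37=235,  q_4=2·8+3=19
a_5=2:  p_5=2·235+99=569,  q_5=2·19+8=46
a_6=1:  p_6=1·569+235=804,  q_6=1·46+19=65
a_7=2:  p_7=2·804+569=2177,  q_7=2·65+46=176
→ (2177, 176).  Check: 2177²=4739329, 153·176²=4739328, difference 1.
k=2:  x_2 = 2177·2177+153·176·176 = 9478657,  y_2 = 2177·176+176·2177 = 766304

2177 176
9478657 766304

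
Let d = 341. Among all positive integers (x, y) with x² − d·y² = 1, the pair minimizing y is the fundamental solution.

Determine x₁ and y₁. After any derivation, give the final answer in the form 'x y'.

10626551 575460

[18; 2,6,1,8,2,…,6,2,36] for √341; ℓ=14 ⇒ convergent index 13
k=0  a_k=18  p_k/q_k = 18/1
k=1  a_k=2  p_k/q_k = 37/2
…
k=5  a_k=2  p_k/q_k = 5189/281
k=6  a_k=1  p_k/q_k = 7645/414
k=7  a_k=2  p_k/q_k = 20479/1109
k=8  a_k=1  p_k/q_k = 28124/1523
k=9  a_k=2  p_k/q_k = 76727/4155
k=10  a_k=8  p_k/q_k = 641940/34763
k=11  a_k=1  p_k/q_k = 718667/38918
k=12  a_k=6  p_k/q_k = 4953942/268271
k=13  a_k=2  p_k/q_k = 10626551/575460
fundamental: x₁=10626551, y₁=575460  (since 112923586155601 − 341·331154211600 = 1)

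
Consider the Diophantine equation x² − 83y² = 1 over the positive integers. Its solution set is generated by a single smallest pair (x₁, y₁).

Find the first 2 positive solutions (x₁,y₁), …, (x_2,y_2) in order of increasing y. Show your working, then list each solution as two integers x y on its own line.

√83 = [9; 9,18, …], period ℓ=2 (even) → k=1
step 0: (9, 1)  from 9·(1,0) + (0,1)
step 1: (82, 9)  from 9·(9,1) + (1,0)
→ (82, 9).  Check: 82²=6724, 83·9²=6723, difference 1.
(82+9√83)^2 = 13447 + 1476√83

82 9
13447 1476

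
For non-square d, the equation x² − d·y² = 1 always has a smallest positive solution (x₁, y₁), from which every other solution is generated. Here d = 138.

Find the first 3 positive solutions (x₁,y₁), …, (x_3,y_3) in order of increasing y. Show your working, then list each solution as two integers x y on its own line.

[11; 1,2,1,22] for √138; ℓ=4 ⇒ convergent index 3
i=0: a=11 ⇒ p=11, q=1
…
i=2: a=2 ⇒ p=35, q=3
i=3: a=1 ⇒ p=47, q=4
→ (47, 4).  Check: 47²=2209, 138·4²=2208, difference 1.
(x_2, y_2) = (47·47 + 138·4·4, 47·4 + 4·47) = (4417, 376)
(x_3, y_3) = (47·4417 + 138·4·376, 47·376 + 4·4417) = (415151, 35340)

47 4
4417 376
415151 35340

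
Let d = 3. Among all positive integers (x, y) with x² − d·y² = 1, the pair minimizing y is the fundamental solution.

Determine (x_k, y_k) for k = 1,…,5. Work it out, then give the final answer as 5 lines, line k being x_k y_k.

d=3: √d = [1; 1,2] (ℓ=2, even), read p_1/q_1
a_0=1:  p_0=1·1+0=1,  q_0=1·0+1=1
a_1=1:  p_1=1·1+1=2,  q_1=1·1+0=1
(x₁, y₁) = (2, 1);  2² − 3·1² = 1 ✓
(2+1√3)^2 = 7 + 4√3
(2+1√3)^3 = 26 + 15√3
(2+1√3)^4 = 97 + 56√3
(2+1√3)^5 = 362 + 209√3

2 1
7 4
26 15
97 56
362 209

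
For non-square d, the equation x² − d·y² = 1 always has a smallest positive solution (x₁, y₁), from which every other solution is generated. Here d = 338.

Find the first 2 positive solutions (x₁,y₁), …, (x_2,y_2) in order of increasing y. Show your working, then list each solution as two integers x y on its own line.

√338 → a₀=18, period (2,1,1,2,36); ℓ=5 odd so k=9
k=0  a_k=18  p_k/q_k = 18/1
…
k=2  a_k=1  p_k/q_k = 55/3
k=3  a_k=1  p_k/q_k = 92/5
k=4  a_k=2  p_k/q_k = 239/13
k=5  a_k=36  p_k/q_k = 8696/473
…
k=7  a_k=1  p_k/q_k = 26327/1432
k=8  a_k=1  p_k/q_k = 43958/2391
k=9  a_k=2  p_k/q_k = 114243/6214
fundamental: x₁=114243, y₁=6214  (since 13051463049 − 338·38613796 = 1)
n=2: (114243,6214)∘(114243,6214) = (114243·114243+338·6214·6214, 114243·6214+6214·114243) = (26102926097,1419812004)

114243 6214
26102926097 1419812004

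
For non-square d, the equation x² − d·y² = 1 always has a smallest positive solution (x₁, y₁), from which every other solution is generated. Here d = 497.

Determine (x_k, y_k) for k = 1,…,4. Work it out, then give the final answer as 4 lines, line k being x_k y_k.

1201887 53912
2889064721537 129592263888
6944658661946678751 311510514535059400
16693389930459326703284737 748800875565868281911712

√497 → a₀=22, period (3,2,2,5,6,5,2,2,3,44); ℓ=10 even so k=9
a_0=22:  p_0=22·1+0=22,  q_0=22·0+1=1
a_1=3:  p_1=3·22+1=67,  q_1=3·1+0=3
…
a_4=5:  p_4=5·379+156=2051,  q_4=5·17+7=92
…
a_6=5:  p_6=5·12685+2051=65476,  q_6=5·569+92=2937
…
a_8=2:  p_8=2·143637+65476=352750,  q_8=2·6443+2937=15823
a_9=3:  p_9=3·352750+143637=1201887,  q_9=3·15823+6443=53912
(x₁, y₁) = (1201887, 53912);  1201887² − 497·53912² = 1 ✓
n=2: (1201887,53912)∘(1201887,53912) = (1201887·1201887+497·53912·53912, 1201887·53912+53912·1201887) = (2889064721537,129592263888)
n=3: (2889064721537,129592263888)∘(1201887,53912) = (1201887·2889064721537+497·53912·129592263888, 1201887·129592263888+53912·2889064721537) = (6944658661946678751,311510514535059400)
n=4: (6944658661946678751,311510514535059400)∘(1201887,53912) = (1201887·6944658661946678751+497·53912·311510514535059400, 1201887·311510514535059400+53912·6944658661946678751) = (16693389930459326703284737,748800875565868281911712)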